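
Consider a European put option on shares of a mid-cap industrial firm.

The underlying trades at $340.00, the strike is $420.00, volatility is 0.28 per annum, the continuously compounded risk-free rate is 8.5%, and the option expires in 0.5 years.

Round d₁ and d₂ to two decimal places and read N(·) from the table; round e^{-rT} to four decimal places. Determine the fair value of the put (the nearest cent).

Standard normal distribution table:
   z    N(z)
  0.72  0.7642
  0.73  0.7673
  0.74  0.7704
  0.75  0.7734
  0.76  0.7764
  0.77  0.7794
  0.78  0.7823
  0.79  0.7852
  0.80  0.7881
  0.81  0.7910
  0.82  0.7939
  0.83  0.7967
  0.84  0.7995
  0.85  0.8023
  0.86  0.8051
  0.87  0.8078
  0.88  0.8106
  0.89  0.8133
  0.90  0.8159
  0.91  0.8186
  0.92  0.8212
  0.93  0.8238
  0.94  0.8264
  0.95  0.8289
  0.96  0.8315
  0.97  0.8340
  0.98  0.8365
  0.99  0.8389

T = 0.5;  σ√T = 0.1980
d₁ = [ln(340/420) + (0.085 + ½·0.28²)·0.5] / (σ√T) = (-0.2113 + 0.0621) / 0.1980 = -0.7536 ≈ -0.75
d₂ = -0.7536 − 0.1980 = -0.9516 ≈ -0.95
e^(−rT) = e^(−0.085·0.5) = 0.9584
P = 420·0.9584·N(0.95) − 340·N(0.75) = 420·0.9584·0.8289 − 340·0.7734 = 333.6555 − 262.9560 = 70.6995

$70.70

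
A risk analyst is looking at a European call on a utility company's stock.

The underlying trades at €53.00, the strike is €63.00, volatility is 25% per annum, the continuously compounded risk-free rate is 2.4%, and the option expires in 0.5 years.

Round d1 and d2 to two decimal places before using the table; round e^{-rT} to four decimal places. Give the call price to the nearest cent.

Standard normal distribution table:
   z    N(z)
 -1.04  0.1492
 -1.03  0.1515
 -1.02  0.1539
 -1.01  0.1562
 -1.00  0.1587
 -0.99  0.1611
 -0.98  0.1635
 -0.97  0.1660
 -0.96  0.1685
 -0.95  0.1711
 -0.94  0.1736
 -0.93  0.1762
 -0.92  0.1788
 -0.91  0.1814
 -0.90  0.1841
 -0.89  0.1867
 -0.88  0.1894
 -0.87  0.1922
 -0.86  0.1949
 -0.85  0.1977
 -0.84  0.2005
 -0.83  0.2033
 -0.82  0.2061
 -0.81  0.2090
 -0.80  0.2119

σ√T = 0.25·√0.5 = 0.1768
ln(S/K) + (r + σ²/2)T = ln(53/63) + (0.024 + 0.25²/2)·0.5 = -0.1728 + 0.0276 = -0.1452
d₁ = -0.1452 / 0.1768 = -0.8215 ⇒ -0.82
d₂ = d₁ − σ√T = -0.8215 − 0.1768 = -0.9983 ⇒ -1.00
exp(−rT) = exp(−0.024·0.5) = 0.9881
N(d₁) = N(-0.82) = 0.2061;  N(d₂) = N(-1.00) = 0.1587
C = 53·0.2061 − 63·0.9881·0.1587 = 10.9233 − 9.8791 = 1.0442

€1.04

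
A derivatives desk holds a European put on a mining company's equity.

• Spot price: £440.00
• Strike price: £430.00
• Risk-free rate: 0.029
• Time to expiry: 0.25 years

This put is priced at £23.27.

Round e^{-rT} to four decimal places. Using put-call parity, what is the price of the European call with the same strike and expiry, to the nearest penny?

exp(−rT) = exp(−0.029·0.25) = 0.9928
Put-call parity: C − P = S − K·e^(−rT) = 440 − 430·0.9928 = 440 − 426.9040 = 13.0960
C = P + (C − P) = 23.27 + (13.0960) = 36.3660

£36.37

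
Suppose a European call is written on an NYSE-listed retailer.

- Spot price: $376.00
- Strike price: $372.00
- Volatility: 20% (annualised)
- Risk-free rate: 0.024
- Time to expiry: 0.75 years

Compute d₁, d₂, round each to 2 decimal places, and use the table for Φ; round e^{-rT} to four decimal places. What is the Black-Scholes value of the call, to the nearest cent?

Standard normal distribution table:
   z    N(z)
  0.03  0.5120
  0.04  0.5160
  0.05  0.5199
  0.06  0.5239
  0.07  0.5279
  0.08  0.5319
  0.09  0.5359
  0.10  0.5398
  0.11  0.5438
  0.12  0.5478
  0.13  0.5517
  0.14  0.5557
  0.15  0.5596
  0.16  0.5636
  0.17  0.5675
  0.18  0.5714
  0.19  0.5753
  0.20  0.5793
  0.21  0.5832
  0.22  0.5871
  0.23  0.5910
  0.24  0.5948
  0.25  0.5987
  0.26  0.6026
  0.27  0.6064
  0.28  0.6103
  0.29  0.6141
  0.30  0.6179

$30.77

σ√T = 0.2·√0.75 = 0.1732
ln(S/K) + (r + σ²/2)T = ln(376/372) + (0.024 + 0.2²/2)·0.75 = 0.0107 + 0.0330 = 0.0437
d₁ = 0.0437 / 0.1732 = 0.2523 which rounds to 0.25
d₂ = d₁ − σ√T = 0.2523 − 0.1732 = 0.0791 which rounds to 0.08
e^(−rT) = e^(−0.024·0.75) = 0.9822
N(d₁) = N(0.25) = 0.5987;  N(d₂) = N(0.08) = 0.5319
C = 376·0.5987 − 372·0.9822·0.5319 = 225.1112 − 194.3448 = 30.7664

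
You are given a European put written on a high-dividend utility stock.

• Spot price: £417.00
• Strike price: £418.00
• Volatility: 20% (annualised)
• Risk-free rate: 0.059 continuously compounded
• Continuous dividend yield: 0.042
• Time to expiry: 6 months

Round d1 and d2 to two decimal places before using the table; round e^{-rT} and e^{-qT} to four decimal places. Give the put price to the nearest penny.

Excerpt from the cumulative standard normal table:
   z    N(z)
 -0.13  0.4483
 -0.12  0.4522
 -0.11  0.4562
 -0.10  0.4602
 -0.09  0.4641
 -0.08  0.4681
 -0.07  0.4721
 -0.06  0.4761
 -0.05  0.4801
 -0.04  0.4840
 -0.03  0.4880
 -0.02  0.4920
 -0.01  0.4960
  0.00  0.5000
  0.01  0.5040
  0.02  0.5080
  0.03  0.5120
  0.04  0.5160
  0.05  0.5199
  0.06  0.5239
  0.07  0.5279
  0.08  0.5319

£21.51

T = 0.5;  σ√T = 0.1414
d₁ = [ln(417/418) + (0.059 − 0.042 + ½·0.2²)·0.5] / (σ√T) = (-0.0024 + 0.0185) / 0.1414 = 0.1139 ⇒ 0.11
d₂ = 0.1139 − 0.1414 = -0.0275 ⇒ -0.03
e^(−qT) = e^(−0.042·0.5) = 0.9792;  e^(−rT) = e^(−0.059·0.5) = 0.9709
N(−d₂) = N(0.03) = 0.5120;  N(−d₁) = N(-0.11) = 0.4562
P = 418·0.9709·0.5120 − 417·0.9792·0.4562 = 207.7881 − 186.2785 = 21.5096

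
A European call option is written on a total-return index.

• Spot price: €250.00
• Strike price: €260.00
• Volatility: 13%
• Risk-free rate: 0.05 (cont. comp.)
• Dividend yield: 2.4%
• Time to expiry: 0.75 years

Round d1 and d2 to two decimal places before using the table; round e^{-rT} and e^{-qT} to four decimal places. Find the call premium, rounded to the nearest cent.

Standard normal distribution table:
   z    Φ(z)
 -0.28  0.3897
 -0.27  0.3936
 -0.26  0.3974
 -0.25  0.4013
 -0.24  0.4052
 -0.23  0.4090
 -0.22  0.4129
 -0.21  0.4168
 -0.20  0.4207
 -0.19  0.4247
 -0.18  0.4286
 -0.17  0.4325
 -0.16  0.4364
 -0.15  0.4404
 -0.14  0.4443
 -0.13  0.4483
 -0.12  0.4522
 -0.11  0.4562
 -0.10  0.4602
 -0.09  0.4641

σ√T = 0.13·√0.75 = 0.1126
ln(S/K) + (r − q + σ²/2)T = ln(250/260) + (0.05 − 0.024 + 0.13²/2)·0.75 = -0.0392 + 0.0258 = -0.0134
d₁ = -0.0134 / 0.1126 = -0.1189 which rounds to -0.12
d₂ = d₁ − σ√T = -0.1189 − 0.1126 = -0.2315 which rounds to -0.23
exp(−qT) = exp(−0.024·0.75) = 0.9822;  exp(−rT) = exp(−0.05·0.75) = 0.9632
N(d₁) = N(-0.12) = 0.4522;  N(d₂) = N(-0.23) = 0.4090
C = 250·0.9822·0.4522 − 260·0.9632·0.4090 = 111.0377 − 102.4267 = 8.6110

€8.61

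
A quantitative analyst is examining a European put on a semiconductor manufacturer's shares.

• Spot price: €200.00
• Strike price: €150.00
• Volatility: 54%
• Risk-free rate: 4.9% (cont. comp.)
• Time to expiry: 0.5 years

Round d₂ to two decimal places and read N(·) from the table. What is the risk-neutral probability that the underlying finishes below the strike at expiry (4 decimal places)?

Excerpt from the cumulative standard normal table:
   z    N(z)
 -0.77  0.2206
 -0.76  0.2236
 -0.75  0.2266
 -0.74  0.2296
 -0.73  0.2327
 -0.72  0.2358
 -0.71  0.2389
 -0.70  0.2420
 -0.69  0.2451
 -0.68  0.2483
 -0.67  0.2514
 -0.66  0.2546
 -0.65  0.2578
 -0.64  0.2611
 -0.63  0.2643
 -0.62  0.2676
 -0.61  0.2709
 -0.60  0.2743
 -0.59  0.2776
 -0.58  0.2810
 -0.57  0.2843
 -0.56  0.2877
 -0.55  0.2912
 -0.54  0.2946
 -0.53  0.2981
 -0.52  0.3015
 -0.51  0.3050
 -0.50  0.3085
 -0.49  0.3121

σ√T = 0.54 × 0.7071 = 0.3818
d₁ = [ln(200/150) + (0.049 + ½·0.54²)·0.5] / (σ√T) = (0.2877 + 0.0974) / 0.3818 = 1.0085 ≈ 1.01
d₂ = 1.0085 − 0.3818 = 0.6267 ≈ 0.63
Pr(exercise) under Q = N(−d₂) = N(-0.63) = 0.2643

0.2643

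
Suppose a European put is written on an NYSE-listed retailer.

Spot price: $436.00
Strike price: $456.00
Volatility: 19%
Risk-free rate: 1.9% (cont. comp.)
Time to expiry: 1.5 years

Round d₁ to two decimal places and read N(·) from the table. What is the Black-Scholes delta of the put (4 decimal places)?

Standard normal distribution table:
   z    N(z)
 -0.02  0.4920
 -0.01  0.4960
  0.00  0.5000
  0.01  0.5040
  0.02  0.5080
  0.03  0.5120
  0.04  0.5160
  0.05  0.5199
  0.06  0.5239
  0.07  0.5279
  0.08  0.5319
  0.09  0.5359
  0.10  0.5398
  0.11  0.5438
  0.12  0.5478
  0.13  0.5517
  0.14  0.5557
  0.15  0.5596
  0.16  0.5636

σ√T = 0.19 × 1.2247 = 0.2327
d₁ = [ln(436/456) + (0.019 + 0.19²/2)·1.5] / 0.2327 = [-0.0449 + 0.0556] / 0.2327 = 0.0461 ≈ 0.05
N(d₁) = N(0.05) = 0.5199
Δ_put = N(d₁) − 1 = 0.5199 − 1 = -0.4801

-0.4801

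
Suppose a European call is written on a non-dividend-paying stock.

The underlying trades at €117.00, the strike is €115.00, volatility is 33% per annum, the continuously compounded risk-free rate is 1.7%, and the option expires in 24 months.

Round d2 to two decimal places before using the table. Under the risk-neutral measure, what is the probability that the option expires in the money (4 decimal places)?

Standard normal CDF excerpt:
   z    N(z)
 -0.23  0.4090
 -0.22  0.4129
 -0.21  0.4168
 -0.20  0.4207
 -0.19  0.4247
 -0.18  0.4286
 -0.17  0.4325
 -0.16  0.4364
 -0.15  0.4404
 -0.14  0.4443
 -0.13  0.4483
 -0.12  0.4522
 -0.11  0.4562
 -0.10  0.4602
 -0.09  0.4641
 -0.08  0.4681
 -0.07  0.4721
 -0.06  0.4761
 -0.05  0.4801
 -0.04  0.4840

σ√T = 0.33 × 1.4142 = 0.4667
d₁ = [ln(117/115) + (0.017 + ½·0.33²)·2] / (σ√T) = (0.0172 + 0.1429) / 0.4667 = 0.3431 ⇒ 0.34
d₂ = 0.3431 − 0.4667 = -0.1235 ⇒ -0.12
Pr(exercise) under Q = N(d₂) = 0.4522

0.4522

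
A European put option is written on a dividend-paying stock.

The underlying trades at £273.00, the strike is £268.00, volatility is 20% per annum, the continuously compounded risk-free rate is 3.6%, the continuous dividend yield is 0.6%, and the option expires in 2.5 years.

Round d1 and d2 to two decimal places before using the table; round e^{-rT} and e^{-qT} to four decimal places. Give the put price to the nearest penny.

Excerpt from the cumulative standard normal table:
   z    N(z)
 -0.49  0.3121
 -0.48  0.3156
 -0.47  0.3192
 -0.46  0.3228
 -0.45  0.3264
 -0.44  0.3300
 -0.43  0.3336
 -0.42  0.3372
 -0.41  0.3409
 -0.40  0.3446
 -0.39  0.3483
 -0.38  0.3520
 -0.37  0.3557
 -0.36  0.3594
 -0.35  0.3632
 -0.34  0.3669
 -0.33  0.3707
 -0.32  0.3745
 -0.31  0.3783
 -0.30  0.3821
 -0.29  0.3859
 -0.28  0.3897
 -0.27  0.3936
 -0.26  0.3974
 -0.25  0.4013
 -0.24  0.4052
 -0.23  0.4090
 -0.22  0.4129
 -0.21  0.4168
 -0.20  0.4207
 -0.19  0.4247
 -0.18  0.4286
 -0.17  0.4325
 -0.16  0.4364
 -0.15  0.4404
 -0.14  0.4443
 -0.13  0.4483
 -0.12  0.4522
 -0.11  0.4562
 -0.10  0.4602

σ√T = 0.2 × 1.5811 = 0.3162
d₁ = [ln(273/268) + (0.036 − 0.006 + ½·0.2²)·2.5] / (σ√T) = (0.0185 + 0.1250) / 0.3162 = 0.4537 which rounds to 0.45
d₂ = 0.4537 − 0.3162 = 0.1375 which rounds to 0.14
e^(−qT) = e^(−0.006·2.5) = 0.9851;  e^(−rT) = e^(−0.036·2.5) = 0.9139
P = 268·0.9139·N(-0.14) − 273·0.9851·N(-0.45) = 268·0.9139·0.4443 − 273·0.9851·0.3264 = 108.8203 − 87.7795 = 21.0408

£21.04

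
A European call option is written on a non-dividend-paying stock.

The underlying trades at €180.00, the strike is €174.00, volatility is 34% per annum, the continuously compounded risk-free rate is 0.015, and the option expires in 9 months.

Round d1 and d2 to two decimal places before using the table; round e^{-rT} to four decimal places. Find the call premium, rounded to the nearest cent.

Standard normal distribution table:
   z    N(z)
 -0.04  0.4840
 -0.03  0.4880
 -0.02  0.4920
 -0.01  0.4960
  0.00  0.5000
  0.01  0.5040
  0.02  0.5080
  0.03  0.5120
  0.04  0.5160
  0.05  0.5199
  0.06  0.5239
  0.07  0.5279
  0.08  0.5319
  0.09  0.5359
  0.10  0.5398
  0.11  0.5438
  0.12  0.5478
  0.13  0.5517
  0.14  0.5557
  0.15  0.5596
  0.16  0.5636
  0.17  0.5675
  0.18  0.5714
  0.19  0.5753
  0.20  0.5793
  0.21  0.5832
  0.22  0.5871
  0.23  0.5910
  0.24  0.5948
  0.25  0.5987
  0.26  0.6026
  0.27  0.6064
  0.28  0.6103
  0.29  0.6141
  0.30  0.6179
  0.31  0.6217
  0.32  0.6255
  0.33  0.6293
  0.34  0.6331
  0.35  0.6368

σ√T = 0.34 × 0.8660 = 0.2944
d₁ = [ln(180/174) + (0.015 + 0.34²/2)·0.75] / 0.2944 = [0.0339 + 0.0546] / 0.2944 = 0.3006 ⇒ 0.30
d₂ = d₁ − σ√T = 0.3006 − 0.2944 = 0.0061 ⇒ 0.01
exp(−rT) = exp(−0.015·0.75) = 0.9888
N(d₁) = N(0.30) = 0.6179;  N(d₂) = N(0.01) = 0.5040
C = 180·0.6179 − 174·0.9888·0.5040 = 111.2220 − 86.7138 = 24.5082

€24.51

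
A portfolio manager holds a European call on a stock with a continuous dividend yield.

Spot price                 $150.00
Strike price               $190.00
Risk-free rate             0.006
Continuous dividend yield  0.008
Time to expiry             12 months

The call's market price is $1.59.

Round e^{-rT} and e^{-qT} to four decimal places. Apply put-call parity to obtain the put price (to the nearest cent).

e^(−qT) = e^(−0.008·1) = 0.9920;  e^(−rT) = e^(−0.006·1) = 0.9940
Put-call parity: C − P = S·e^(−qT) − K·e^(−rT) = 150·0.9920 − 190·0.9940 = 148.8000 − 188.8600 = -40.0600
P = C − (C − P) = 1.59 − (-40.0600) = 41.6500

$41.65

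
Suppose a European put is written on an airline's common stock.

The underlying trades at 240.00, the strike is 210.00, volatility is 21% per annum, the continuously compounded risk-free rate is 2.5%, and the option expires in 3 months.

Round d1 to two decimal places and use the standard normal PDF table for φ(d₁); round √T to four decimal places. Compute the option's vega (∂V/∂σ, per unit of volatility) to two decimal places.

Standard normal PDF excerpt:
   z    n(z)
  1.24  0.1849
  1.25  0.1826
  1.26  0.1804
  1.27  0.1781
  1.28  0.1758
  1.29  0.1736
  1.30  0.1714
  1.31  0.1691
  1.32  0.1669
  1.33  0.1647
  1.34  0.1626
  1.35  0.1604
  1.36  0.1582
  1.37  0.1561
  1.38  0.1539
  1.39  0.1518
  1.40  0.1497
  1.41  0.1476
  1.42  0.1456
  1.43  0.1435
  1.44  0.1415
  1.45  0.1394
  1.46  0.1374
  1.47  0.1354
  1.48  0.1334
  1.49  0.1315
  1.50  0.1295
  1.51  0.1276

18.47

σ√T = 0.21 × 0.5000 = 0.1050
d₁ = [ln(240/210) + (0.025 + 0.21²/2)·0.25] / 0.1050 = [0.1335 + 0.0118] / 0.1050 = 1.3838 ⇒ 1.38
√T = √0.25 = 0.5000
φ(d₁) = φ(1.38) = 0.1539
vega = S·φ(d₁)·√T = 240·0.1539·0.5000 = 18.4680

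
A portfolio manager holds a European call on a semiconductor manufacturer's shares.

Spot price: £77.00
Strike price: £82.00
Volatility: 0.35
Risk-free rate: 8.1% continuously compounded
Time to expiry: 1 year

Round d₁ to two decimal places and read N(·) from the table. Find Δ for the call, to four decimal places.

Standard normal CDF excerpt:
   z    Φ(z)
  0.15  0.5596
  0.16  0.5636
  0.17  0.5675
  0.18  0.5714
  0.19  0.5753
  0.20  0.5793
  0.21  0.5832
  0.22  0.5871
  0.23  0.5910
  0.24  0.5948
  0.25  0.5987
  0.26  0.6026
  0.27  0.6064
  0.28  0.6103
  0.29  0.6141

T = 1;  σ√T = 0.3500
d₁ = [ln(77/82) + (0.081 + ½·0.35²)·1] / (σ√T) = (-0.0629 + 0.1422) / 0.3500 = 0.2267 ⇒ 0.23
N(d₁) = N(0.23) = 0.5910
Δ_call = N(d₁) = 0.5910

0.5910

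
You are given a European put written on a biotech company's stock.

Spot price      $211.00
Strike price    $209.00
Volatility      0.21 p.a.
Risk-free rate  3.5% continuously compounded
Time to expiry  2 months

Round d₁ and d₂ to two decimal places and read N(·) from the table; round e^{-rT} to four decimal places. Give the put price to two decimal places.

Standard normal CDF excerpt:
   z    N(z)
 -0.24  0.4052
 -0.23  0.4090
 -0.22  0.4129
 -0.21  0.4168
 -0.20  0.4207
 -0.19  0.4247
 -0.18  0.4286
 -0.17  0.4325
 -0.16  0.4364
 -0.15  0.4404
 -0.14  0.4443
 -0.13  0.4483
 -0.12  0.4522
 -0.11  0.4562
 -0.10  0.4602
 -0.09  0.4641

$5.20

σ√T = 0.21 × 0.4082 = 0.0857
ln(S/K) + (r + σ²/2)T = ln(211/209) + (0.035 + 0.21²/2)·0.1667 = 0.0095 + 0.0095 = 0.0190
d₁ = 0.0190 / 0.0857 = 0.2220 ≈ 0.22
d₂ = d₁ − σ√T = 0.2220 − 0.0857 = 0.1363 ≈ 0.14
e^(−rT) = e^(−0.035·0.1667) = 0.9942
N(−d₂) = N(-0.14) = 0.4443;  N(−d₁) = N(-0.22) = 0.4129
P = 209·0.9942·0.4443 − 211·0.4129 = 92.3201 − 87.1219 = 5.1982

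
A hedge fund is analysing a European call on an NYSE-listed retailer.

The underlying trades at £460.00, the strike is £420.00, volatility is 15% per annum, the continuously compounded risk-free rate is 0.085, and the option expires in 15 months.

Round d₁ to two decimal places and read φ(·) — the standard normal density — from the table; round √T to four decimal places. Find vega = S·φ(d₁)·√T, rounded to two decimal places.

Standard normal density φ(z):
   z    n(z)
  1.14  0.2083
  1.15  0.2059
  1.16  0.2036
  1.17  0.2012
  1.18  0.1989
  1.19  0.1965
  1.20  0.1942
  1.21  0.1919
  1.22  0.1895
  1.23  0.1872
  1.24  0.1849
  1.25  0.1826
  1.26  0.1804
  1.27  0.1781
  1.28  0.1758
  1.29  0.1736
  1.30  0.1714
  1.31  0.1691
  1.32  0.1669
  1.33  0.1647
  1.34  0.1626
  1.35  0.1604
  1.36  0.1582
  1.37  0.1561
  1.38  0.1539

92.78

σ√T = 0.15·√1.25 = 0.1677
d₁ = [ln(460/420) + (0.085 + 0.15²/2)·1.25] / 0.1677 = [0.0910 + 0.1203] / 0.1677 = 1.2599 which rounds to 1.26
√T = √1.25 = 1.1180
φ(d₁) = φ(1.26) = 0.1804
vega = S·φ(d₁)·√T = 460·0.1804·1.1180 = 92.7761
(The put has the same vega.)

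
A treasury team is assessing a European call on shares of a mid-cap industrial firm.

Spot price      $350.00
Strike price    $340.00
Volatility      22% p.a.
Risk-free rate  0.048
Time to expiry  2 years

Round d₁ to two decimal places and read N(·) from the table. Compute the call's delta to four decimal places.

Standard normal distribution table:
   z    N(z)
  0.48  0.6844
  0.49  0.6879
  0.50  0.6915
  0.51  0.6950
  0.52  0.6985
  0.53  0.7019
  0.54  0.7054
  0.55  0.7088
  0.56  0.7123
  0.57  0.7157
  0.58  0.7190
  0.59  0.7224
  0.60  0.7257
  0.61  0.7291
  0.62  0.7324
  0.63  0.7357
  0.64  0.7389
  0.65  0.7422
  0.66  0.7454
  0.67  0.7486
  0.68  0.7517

T = 2;  σ√T = 0.3111
ln(S/K) + (r + σ²/2)T = ln(350/340) + (0.048 + 0.22²/2)·2 = 0.0290 + 0.1444 = 0.1734
d₁ = 0.1734 / 0.3111 = 0.5573 → 0.56
N(d₁) = N(0.56) = 0.7123
Δ_call = N(d₁) = 0.7123

0.7123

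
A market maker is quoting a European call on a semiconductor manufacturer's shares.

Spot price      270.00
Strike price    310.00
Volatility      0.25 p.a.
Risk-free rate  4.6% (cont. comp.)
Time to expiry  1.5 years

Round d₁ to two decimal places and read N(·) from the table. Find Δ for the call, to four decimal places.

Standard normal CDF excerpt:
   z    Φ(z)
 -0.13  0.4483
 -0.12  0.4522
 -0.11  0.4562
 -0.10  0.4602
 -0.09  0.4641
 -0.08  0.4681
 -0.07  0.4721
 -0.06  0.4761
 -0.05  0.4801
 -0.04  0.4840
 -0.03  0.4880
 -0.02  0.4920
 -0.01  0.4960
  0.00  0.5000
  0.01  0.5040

σ√T = 0.25 × 1.2247 = 0.3062
ln(S/K) + (r + σ²/2)T = ln(270/310) + (0.046 + 0.25²/2)·1.5 = -0.1382 + 0.1159 = -0.0223
d₁ = -0.0223 / 0.3062 = -0.0728 ≈ -0.07
N(d₁) = N(-0.07) = 0.4721
Δ_call = N(d₁) = 0.4721

0.4721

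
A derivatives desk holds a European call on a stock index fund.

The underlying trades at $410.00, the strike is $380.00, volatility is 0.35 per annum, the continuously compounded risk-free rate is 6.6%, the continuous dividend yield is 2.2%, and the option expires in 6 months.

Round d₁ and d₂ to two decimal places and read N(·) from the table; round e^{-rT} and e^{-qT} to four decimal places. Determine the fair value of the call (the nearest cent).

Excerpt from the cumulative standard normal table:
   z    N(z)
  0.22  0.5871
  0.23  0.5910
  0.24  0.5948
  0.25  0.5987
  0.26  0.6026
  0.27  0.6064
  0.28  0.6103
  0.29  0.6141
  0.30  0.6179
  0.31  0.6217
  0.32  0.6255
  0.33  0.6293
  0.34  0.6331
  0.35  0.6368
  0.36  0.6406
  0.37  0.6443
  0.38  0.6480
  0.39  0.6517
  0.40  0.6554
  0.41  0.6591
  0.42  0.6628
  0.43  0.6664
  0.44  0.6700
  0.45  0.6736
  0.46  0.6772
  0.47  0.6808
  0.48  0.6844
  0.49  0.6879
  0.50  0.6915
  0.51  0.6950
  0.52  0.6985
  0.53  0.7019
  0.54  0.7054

σ√T = 0.35 × 0.7071 = 0.2475
d₁ = [ln(410/380) + (0.066 − 0.022 + 0.35²/2)·0.5] / 0.2475 = [0.0760 + 0.0526] / 0.2475 = 0.5197 which rounds to 0.52
d₂ = d₁ − σ√T = 0.5197 − 0.2475 = 0.2722 which rounds to 0.27
exp(−qT) = exp(−0.022·0.5) = 0.9891;  exp(−rT) = exp(−0.066·0.5) = 0.9675
N(d₁) = N(0.52) = 0.6985;  N(d₂) = N(0.27) = 0.6064
C = 410·0.9891·0.6985 − 380·0.9675·0.6064 = 283.2634 − 222.9430 = 60.3204

$60.32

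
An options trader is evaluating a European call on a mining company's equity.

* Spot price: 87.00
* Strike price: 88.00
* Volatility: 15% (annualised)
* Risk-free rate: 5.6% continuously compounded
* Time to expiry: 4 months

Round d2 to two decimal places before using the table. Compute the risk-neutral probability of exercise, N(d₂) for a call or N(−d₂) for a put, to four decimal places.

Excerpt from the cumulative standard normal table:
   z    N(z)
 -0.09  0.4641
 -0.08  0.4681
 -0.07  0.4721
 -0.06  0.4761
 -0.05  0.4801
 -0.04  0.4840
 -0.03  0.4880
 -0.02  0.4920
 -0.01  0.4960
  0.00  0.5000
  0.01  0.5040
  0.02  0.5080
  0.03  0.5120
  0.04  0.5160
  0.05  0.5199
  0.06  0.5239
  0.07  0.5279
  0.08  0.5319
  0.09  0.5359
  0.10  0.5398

0.5160

σ√T = 0.15·√0.3333 = 0.0866
d₁ = [ln(87/88) + (0.056 + ½·0.15²)·0.3333] / (σ√T) = (-0.0114 + 0.0224) / 0.0866 = 0.1269 ⇒ 0.13
d₂ = 0.1269 − 0.0866 = 0.0403 ⇒ 0.04
Risk-neutral Pr[S_T > K] = N(d₂) = N(0.04) = 0.5160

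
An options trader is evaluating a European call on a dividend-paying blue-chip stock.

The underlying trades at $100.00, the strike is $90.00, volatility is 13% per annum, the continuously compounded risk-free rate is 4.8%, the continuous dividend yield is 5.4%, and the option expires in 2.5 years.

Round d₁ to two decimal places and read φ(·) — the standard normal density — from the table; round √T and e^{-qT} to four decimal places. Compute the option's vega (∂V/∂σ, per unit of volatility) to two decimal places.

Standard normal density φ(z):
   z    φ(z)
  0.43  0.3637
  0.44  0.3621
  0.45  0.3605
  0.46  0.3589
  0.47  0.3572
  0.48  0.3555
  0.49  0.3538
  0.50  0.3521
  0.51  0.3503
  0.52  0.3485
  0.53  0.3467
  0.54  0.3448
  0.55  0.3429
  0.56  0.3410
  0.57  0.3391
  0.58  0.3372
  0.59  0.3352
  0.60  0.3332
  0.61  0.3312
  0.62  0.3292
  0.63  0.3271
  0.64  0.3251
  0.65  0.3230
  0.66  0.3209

σ√T = 0.13 × 1.5811 = 0.2055
ln(S/K) + (r − q + σ²/2)T = ln(100/90) + (0.048 − 0.054 + 0.13²/2)·2.5 = 0.1054 + 0.0061 = 0.1115
d₁ = 0.1115 / 0.2055 = 0.5424 ≈ 0.54
√T = √2.5 = 1.5811
φ(d₁) = φ(0.54) = 0.3448
e^(−qT) = e^(−0.054·2.5) = 0.8737
vega = S·e^(−qT)·φ(d₁)·√T = 100·0.8737·0.3448·1.5811 = 47.6309
(Call and put vega coincide under Black-Scholes.)

47.63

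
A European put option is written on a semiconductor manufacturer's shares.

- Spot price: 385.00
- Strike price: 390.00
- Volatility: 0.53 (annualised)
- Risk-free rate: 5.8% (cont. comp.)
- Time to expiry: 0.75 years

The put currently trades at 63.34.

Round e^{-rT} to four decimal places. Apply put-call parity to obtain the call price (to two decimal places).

74.95

exp(−rT) = exp(−0.058·0.75) = 0.9574
Put-call parity: C − P = S − K·e^(−rT) = 385 − 390·0.9574 = 385 − 373.3860 = 11.6140
C = P + (C − P) = 63.34 + (11.6140) = 74.9540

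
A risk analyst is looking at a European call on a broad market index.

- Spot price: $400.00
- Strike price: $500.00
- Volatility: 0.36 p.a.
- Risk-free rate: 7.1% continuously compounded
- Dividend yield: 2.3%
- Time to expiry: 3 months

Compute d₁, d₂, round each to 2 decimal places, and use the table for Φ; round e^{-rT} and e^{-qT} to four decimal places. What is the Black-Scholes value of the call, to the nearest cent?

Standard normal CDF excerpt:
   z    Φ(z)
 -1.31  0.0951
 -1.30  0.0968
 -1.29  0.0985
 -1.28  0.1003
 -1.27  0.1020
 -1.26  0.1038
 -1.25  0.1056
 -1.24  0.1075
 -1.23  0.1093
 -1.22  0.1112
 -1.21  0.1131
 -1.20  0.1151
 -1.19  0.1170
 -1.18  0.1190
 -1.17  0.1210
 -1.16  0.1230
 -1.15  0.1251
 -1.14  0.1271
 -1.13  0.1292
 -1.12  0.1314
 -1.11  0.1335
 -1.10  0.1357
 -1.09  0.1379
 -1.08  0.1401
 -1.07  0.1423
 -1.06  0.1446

σ√T = 0.36·√0.25 = 0.1800
d₁ = [ln(400/500) + (0.071 − 0.023 + 0.36²/2)·0.25] / 0.1800 = [-0.2231 + 0.0282] / 0.1800 = -1.0830 → -1.08
d₂ = d₁ − σ√T = -1.0830 − 0.1800 = -1.2630 → -1.26
e^(−qT) = e^(−0.023·0.25) = 0.9943;  e^(−rT) = e^(−0.071·0.25) = 0.9824
N(d₁) = N(-1.08) = 0.1401;  N(d₂) = N(-1.26) = 0.1038
C = 400·0.9943·0.1401 − 500·0.9824·0.1038 = 55.7206 − 50.9866 = 4.7340

$4.73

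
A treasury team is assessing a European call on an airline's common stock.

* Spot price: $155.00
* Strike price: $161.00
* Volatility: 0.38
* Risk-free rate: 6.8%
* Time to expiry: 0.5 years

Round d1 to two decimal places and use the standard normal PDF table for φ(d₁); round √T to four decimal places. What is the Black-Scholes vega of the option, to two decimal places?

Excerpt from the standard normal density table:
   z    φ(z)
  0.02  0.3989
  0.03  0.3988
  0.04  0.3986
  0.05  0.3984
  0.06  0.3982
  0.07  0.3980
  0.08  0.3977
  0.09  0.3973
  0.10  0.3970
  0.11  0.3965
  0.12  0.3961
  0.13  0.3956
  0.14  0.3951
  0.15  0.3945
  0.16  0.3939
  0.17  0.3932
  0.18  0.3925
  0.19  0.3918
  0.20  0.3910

σ√T = 0.38·√0.5 = 0.2687
d₁ = [ln(155/161) + (0.068 + ½·0.38²)·0.5] / (σ√T) = (-0.0380 + 0.0701) / 0.2687 = 0.1195 which rounds to 0.12
√T = √0.5 = 0.7071
φ(d₁) = φ(0.12) = 0.3961
vega = S·φ(d₁)·√T = 155·0.3961·0.7071 = 43.4128

43.41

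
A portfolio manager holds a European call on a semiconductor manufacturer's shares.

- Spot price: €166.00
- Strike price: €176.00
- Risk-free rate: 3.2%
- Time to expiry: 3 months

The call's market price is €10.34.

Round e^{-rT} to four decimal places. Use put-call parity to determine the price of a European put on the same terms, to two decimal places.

€18.93

exp(−rT) = exp(−0.032·0.25) = 0.9920
Put-call parity: C − P = S − K·e^(−rT) = 166 − 176·0.9920 = 166 − 174.5920 = -8.5920
P = C − (C − P) = 10.34 − (-8.5920) = 18.9320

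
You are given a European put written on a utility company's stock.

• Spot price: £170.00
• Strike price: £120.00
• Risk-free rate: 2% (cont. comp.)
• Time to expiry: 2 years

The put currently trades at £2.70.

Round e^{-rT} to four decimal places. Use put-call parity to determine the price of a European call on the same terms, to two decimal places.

£57.40

e^(−rT) = e^(−0.02·2) = 0.9608
Put-call parity: C − P = S − K·e^(−rT) = 170 − 120·0.9608 = 170 − 115.2960 = 54.7040
C = P + (C − P) = 2.70 + (54.7040) = 57.4040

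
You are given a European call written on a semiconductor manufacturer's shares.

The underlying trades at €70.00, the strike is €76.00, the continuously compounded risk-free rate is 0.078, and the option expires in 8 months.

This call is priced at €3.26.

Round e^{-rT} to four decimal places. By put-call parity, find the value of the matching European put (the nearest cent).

€5.41

e^(−rT) = e^(−0.078·0.6667) = 0.9493
Put-call parity: C − P = S − K·e^(−rT) = 70 − 76·0.9493 = 70 − 72.1468 = -2.1468
P = C − (C − P) = 3.26 − (-2.1468) = 5.4068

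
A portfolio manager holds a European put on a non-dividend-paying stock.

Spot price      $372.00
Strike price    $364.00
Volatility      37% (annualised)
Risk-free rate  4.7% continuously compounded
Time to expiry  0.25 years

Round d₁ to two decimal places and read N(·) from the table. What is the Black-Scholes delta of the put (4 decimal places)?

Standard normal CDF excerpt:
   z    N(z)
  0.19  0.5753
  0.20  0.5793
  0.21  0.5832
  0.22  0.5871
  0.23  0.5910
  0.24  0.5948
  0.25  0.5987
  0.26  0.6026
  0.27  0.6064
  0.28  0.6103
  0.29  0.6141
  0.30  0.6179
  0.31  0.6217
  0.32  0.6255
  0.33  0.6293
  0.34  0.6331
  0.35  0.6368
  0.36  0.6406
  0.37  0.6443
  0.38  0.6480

σ√T = 0.37 × 0.5000 = 0.1850
ln(S/K) + (r + σ²/2)T = ln(372/364) + (0.047 + 0.37²/2)·0.25 = 0.0217 + 0.0289 = 0.0506
d₁ = 0.0506 / 0.1850 = 0.2735 → 0.27
N(d₁) = N(0.27) = 0.6064
Δ_put = N(d₁) − 1 = 0.6064 − 1 = -0.3936

-0.3936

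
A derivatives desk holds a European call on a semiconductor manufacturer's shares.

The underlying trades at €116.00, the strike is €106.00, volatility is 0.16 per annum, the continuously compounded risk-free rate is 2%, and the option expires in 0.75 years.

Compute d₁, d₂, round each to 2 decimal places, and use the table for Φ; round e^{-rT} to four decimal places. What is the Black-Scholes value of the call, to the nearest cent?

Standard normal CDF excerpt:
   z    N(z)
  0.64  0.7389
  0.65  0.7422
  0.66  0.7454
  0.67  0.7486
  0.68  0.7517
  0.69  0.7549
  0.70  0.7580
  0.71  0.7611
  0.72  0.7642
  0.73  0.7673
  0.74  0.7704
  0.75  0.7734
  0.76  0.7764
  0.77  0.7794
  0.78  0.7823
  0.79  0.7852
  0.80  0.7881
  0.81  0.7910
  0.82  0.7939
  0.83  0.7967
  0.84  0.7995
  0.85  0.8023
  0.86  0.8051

σ√T = 0.16·√0.75 = 0.1386
d₁ = [ln(116/106) + (0.02 + ½·0.16²)·0.75] / (σ√T) = (0.0902 + 0.0246) / 0.1386 = 0.8281 ≈ 0.83
d₂ = 0.8281 − 0.1386 = 0.6896 ≈ 0.69
e^(−rT) = e^(−0.02·0.75) = 0.9851
N(d₁) = N(0.83) = 0.7967;  N(d₂) = N(0.69) = 0.7549
C = 116·0.7967 − 106·0.9851·0.7549 = 92.4172 − 78.8271 = 13.5901

€13.59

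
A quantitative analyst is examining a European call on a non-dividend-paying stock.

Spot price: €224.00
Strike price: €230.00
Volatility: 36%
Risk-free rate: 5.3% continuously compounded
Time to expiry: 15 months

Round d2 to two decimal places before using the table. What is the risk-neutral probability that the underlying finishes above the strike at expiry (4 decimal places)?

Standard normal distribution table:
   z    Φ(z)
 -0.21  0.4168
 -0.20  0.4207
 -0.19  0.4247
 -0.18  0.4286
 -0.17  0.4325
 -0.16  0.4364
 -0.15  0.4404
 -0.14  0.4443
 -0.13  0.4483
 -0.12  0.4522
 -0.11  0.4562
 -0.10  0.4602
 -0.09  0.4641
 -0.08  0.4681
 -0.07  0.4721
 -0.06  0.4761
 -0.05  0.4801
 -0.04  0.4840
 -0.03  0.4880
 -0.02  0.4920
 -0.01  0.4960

0.4602

σ√T = 0.36 × 1.1180 = 0.4025
d₁ = [ln(224/230) + (0.053 + 0.36²/2)·1.25] / 0.4025 = [-0.0264 + 0.1472] / 0.4025 = 0.3002 ⇒ 0.30
d₂ = d₁ − σ√T = 0.3002 − 0.4025 = -0.1023 ⇒ -0.10
Pr(exercise) under Q = N(d₂) = 0.4602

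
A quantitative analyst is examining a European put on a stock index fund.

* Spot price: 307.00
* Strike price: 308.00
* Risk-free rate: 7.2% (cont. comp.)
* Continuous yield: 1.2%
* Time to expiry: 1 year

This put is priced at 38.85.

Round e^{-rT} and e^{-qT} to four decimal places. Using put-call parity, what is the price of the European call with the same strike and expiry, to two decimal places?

55.60

exp(−qT) = exp(−0.012·1) = 0.9881;  exp(−rT) = exp(−0.072·1) = 0.9305
Put-call parity: C − P = S·e^(−qT) − K·e^(−rT) = 307·0.9881 − 308·0.9305 = 303.3467 − 286.5940 = 16.7527
C = P + (C − P) = 38.85 + (16.7527) = 55.6027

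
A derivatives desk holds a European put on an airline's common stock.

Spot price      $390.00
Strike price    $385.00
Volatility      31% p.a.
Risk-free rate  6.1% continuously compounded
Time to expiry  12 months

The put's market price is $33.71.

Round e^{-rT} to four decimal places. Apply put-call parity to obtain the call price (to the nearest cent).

e^(−rT) = e^(−0.061·1) = 0.9408
Put-call parity: C − P = S − K·e^(−rT) = 390 − 385·0.9408 = 390 − 362.2080 = 27.7920
C = P + (C − P) = 33.71 + (27.7920) = 61.5020

$61.50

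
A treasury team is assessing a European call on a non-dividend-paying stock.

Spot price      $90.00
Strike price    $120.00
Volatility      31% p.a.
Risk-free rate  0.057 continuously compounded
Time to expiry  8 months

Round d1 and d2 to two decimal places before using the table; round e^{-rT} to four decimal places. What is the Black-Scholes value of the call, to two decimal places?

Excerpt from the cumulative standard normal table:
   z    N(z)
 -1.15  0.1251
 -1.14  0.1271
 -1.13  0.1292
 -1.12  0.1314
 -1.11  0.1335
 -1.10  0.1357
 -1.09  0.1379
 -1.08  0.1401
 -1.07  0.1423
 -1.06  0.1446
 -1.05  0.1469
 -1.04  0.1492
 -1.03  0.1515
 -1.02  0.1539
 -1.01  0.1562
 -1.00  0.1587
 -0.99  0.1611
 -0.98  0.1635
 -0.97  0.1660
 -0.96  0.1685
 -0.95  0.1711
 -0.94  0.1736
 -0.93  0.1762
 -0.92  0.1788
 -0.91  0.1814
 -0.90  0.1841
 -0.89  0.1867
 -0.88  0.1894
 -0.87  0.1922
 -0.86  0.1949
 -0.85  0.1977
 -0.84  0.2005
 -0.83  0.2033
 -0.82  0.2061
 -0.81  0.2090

T = 0.6667;  σ√T = 0.2531
ln(S/K) + (r + σ²/2)T = ln(90/120) + (0.057 + 0.31²/2)·0.6667 = -0.2877 + 0.0700 = -0.2176
d₁ = -0.2176 / 0.2531 = -0.8599 ≈ -0.86
d₂ = d₁ − σ√T = -0.8599 − 0.2531 = -1.1130 ≈ -1.11
e^(−rT) = e^(−0.057·0.6667) = 0.9627
N(d₁) = N(-0.86) = 0.1949;  N(d₂) = N(-1.11) = 0.1335
C = 90·0.1949 − 120·0.9627·0.1335 = 17.5410 − 15.4225 = 2.1185

$2.12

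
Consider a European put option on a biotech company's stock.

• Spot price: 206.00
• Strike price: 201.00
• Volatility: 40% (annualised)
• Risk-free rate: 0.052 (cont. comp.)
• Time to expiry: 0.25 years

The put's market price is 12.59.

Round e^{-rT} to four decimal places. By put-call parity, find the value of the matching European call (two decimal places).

e^(−rT) = e^(−0.052·0.25) = 0.9871
Put-call parity: C − P = S − K·e^(−rT) = 206 − 201·0.9871 = 206 − 198.4071 = 7.5929
C = P + (C − P) = 12.59 + (7.5929) = 20.1829

20.18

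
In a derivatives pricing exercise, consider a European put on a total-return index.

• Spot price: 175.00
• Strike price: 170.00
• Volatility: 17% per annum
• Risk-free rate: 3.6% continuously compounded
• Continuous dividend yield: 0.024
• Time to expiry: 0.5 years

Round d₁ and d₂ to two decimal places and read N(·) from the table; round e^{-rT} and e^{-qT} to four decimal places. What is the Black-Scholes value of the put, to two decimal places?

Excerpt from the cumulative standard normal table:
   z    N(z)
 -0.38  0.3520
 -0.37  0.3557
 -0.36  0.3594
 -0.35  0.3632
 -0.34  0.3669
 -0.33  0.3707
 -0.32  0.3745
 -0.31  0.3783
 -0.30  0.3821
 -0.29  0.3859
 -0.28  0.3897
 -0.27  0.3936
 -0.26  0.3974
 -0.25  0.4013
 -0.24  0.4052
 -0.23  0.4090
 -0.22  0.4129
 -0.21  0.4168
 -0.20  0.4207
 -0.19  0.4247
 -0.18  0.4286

T = 0.5;  σ√T = 0.1202
d₁ = [ln(175/170) + (0.036 − 0.024 + 0.17²/2)·0.5] / 0.1202 = [0.0290 + 0.0132] / 0.1202 = 0.3512 → 0.35
d₂ = d₁ − σ√T = 0.3512 − 0.1202 = 0.2310 → 0.23
exp(−qT) = exp(−0.024·0.5) = 0.9881;  exp(−rT) = exp(−0.036·0.5) = 0.9822
N(−d₂) = N(-0.23) = 0.4090;  N(−d₁) = N(-0.35) = 0.3632
P = 170·0.9822·0.4090 − 175·0.9881·0.3632 = 68.2924 − 62.8036 = 5.4887

5.49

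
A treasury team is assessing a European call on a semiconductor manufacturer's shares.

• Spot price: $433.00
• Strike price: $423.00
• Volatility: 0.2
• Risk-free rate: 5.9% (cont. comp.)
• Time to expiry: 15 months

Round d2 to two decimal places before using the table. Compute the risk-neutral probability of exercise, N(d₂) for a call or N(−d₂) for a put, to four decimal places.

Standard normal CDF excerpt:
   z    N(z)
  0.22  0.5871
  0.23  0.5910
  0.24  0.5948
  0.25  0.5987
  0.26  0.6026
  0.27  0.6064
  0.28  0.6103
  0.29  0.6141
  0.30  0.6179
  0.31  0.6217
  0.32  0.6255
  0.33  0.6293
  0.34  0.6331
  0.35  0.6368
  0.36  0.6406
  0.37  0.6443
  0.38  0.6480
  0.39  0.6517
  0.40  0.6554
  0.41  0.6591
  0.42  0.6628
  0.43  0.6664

σ√T = 0.2 × 1.1180 = 0.2236
d₁ = [ln(433/423) + (0.059 + 0.2²/2)·1.25] / 0.2236 = [0.0234 + 0.0988] / 0.2236 = 0.5461 ⇒ 0.55
d₂ = d₁ − σ√T = 0.5461 − 0.2236 = 0.3225 ⇒ 0.32
Risk-neutral Pr[S_T > K] = N(d₂) = N(0.32) = 0.6255

0.6255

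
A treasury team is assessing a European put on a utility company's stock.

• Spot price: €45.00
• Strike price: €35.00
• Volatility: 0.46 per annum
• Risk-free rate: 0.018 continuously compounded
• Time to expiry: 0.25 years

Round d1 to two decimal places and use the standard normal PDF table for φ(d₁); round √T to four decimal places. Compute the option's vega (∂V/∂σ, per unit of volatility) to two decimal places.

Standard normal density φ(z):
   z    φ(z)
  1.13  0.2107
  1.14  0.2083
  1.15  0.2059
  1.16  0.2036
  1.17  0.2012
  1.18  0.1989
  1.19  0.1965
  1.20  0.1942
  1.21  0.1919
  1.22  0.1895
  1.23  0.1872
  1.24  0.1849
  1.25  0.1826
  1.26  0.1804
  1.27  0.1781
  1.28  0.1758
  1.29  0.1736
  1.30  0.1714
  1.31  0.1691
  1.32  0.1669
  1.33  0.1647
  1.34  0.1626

σ√T = 0.46 × 0.5000 = 0.2300
d₁ = [ln(45/35) + (0.018 + 0.46²/2)·0.25] / 0.2300 = [0.2513 + 0.0310] / 0.2300 = 1.2272 ⇒ 1.23
√T = √0.25 = 0.5000
φ(d₁) = φ(1.23) = 0.1872
vega = S·φ(d₁)·√T = 45·0.1872·0.5000 = 4.2120

4.21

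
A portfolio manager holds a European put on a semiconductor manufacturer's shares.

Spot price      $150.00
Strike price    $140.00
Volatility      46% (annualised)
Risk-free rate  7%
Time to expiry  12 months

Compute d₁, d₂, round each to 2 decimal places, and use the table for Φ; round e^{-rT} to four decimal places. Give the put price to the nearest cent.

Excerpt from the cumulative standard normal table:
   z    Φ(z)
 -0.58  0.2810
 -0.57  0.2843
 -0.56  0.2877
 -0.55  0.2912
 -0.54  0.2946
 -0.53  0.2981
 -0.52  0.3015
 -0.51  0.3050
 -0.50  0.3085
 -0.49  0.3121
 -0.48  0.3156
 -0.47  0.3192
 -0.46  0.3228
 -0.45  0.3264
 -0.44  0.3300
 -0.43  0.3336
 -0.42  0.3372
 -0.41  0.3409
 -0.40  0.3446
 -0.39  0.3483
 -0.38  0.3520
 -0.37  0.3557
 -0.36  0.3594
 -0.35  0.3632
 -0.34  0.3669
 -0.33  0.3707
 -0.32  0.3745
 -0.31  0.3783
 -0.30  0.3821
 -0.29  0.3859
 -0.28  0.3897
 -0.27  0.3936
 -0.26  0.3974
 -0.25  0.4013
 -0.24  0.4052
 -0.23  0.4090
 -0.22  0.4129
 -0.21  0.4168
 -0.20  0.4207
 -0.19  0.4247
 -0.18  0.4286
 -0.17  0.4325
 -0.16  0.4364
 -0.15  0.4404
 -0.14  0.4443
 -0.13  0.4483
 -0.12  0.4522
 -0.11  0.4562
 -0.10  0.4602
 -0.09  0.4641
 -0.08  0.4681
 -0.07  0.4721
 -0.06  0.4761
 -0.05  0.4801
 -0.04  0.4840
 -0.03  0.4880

σ√T = 0.46·√1 = 0.4600
d₁ = [ln(150/140) + (0.07 + ½·0.46²)·1] / (σ√T) = (0.0690 + 0.1758) / 0.4600 = 0.5322 → 0.53
d₂ = 0.5322 − 0.4600 = 0.0722 → 0.07
e^(−rT) = e^(−0.07·1) = 0.9324
N(−d₂) = N(-0.07) = 0.4721;  N(−d₁) = N(-0.53) = 0.2981
P = 140·0.9324·0.4721 − 150·0.2981 = 61.6260 − 44.7150 = 16.9110

$16.91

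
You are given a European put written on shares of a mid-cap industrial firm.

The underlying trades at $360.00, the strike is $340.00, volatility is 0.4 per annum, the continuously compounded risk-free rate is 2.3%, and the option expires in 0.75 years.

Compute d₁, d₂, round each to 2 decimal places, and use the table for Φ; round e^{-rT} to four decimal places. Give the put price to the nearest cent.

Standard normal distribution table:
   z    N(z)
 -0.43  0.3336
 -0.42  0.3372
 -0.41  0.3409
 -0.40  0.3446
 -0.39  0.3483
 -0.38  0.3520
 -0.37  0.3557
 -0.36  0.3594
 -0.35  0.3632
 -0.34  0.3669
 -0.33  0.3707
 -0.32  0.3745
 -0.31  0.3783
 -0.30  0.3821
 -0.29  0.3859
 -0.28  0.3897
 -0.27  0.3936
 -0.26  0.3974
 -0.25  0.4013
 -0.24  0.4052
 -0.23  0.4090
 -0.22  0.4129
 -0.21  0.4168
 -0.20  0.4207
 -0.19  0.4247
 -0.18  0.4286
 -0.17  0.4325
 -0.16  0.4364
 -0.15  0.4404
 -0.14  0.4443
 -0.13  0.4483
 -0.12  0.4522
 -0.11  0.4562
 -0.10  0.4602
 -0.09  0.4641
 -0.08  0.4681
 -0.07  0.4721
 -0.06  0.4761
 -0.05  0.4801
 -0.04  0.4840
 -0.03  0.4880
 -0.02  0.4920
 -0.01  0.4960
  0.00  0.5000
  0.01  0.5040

σ√T = 0.4 × 0.8660 = 0.3464
d₁ = [ln(360/340) + (0.023 + ½·0.4²)·0.75] / (σ√T) = (0.0572 + 0.0773) / 0.3464 = 0.3880 which rounds to 0.39
d₂ = 0.3880 − 0.3464 = 0.0416 which rounds to 0.04
exp(−rT) = exp(−0.023·0.75) = 0.9829
N(−d₂) = N(-0.04) = 0.4840;  N(−d₁) = N(-0.39) = 0.3483
P = 340·0.9829·0.4840 − 360·0.3483 = 161.7460 − 125.3880 = 36.3580

$36.36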